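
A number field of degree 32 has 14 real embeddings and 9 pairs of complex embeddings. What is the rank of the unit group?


By Dirichlet's unit theorem:
rank = r1 + r2 - 1
= 14 + 9 - 1
= 22

22


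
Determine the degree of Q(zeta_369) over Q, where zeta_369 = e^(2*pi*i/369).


The degree equals Euler's totient phi(369).
369 = 3^2 * 41
phi(369) = 240

240


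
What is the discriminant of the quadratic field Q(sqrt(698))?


For K = Q(sqrt(d)) with d squarefree: disc(K) = d if d = 1 mod 4, and disc(K) = 4d if d = 2 or 3 mod 4.
Here d = 698, and d mod 4 = 2.
d = 2 mod 4, not 1 (O_K = Z[sqrt(d)]), so disc(K) = 4d = 4 * (698) = 2792

2792


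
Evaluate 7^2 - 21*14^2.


x^2 - d*y^2
= 7^2 - 21*14^2
= 49 - 4116
= -4067

-4067


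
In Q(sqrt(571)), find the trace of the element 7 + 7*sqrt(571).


Tr(a + b*sqrt(d)) = (a + b*sqrt(d)) + (a - b*sqrt(d)) = 2a
= 2 * (7)
= 14

14


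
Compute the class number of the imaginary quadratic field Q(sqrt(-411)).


K = Q(sqrt(-411)). d mod 4 = 1, so D = disc(K) = d = -411
h(K) equals the number of primitive reduced positive-definite forms (a, b, c) = a*x^2 + b*x*y + c*y^2 with b^2 - 4ac = D,
where reduced means |b| <= a <= c, with b >= 0 whenever |b| = a or a = c, and primitive means gcd(a, b, c) = 1.
Reduced forces 3a^2 <= |D| = 411, so 1 <= a <= 11; b must have the parity of D, and c = (b^2 - D)/(4a) must be an integer >= a.
Enumerate a = 1..11, b in [-a, a]:
  a=1: (1, 1, 103)  [1]
  a=2: none
  a=3: (3, 3, 35)  [1]
  a=4: none
  a=5: (5, -3, 21), (5, 3, 21)  [2]
  a=6: none
  a=7: (7, -3, 15), (7, 3, 15)  [2]
  a=8..11: none
Total reduced forms: 1 + 1 + 2 + 2 = 6
h = 6

6


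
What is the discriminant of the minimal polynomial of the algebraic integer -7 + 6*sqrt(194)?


The element -7 + 6*sqrt(194) has minimal polynomial:
x^2 + 14*x - 6935
Discriminant = (14)^2 - 4*(-6935)
= 196 + 27740
= 27936

27936


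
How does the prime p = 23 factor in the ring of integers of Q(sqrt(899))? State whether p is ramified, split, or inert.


K = Q(sqrt(899)). Since d mod 4 = 3, disc(K) = 3596.
Check p | disc: 3596 mod 23 = 8.
p does not divide disc. Compute Legendre symbol (d/p):
2^((23-1)/2) mod 23 = 1
(d/p) = 1, so p splits: (p) = P*P' with e=1, f=1, g=2.
Therefore p is split.

split


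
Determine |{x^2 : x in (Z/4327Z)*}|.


For prime p, the number of non-zero quadratic residues is (p-1)/2.
= (4327-1)/2
= 2163

2163


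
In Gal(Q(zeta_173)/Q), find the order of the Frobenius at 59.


The Frobenius at p in Gal(Q(zeta_n)/Q) = (Z/nZ)* is the class of p, so its order is ord_173(59), the smallest k >= 1 with 59^k = 1 mod 173.
n = 173 = 173, phi(173) = 172; the order divides phi(n).
Divisors of 172: 1, 2, 4, 43, 86, 172
Repeated squaring mod 173: 59^1 = 59, 59^2 = 21, 59^4 = 95, 59^8 = 29, 59^16 = 149, 59^32 = 57, 59^64 = 135, 59^128 = 60
Test divisors in increasing order:
  k=1: 59^1 = 59 mod 173
  k=2: 59^2 = 21 mod 173
  k=4: 59^4 = 95 mod 173
  k=43: 59^43 = 57 * 29 * 21 * 59 = 93 mod 173
  k=86: 59^86 = 135 * 149 * 95 * 21 = 172 mod 173
  k=172: 59^172 = 60 * 57 * 29 * 95 = 1 mod 173  <- first divisor giving 1
Order = 172

172


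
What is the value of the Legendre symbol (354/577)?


p = 577 is prime, so compute (354/577) with the reciprocity algorithm (Jacobi-symbol steps: pull out 2s via (2/n), flip via reciprocity, reduce):
  pull out 2: (2/577) = +1  (since 577 mod 8 = 1)
  reciprocity: (177/577) -> +(577/177)
  reduce: (46/177)
  pull out 2: (2/177) = +1  (since 177 mod 8 = 1)
  reciprocity: (23/177) -> +(177/23)
  reduce: (16/23)
  pull out 2: (2/23) = +1  (since 23 mod 8 = 7)
  pull out 2: (2/23) = +1  (since 23 mod 8 = 7)
  pull out 2: (2/23) = +1  (since 23 mod 8 = 7)
  pull out 2: (2/23) = +1  (since 23 mod 8 = 7)
  (1/23) = 1
Product of signs = 1
(354/577) = 1

1


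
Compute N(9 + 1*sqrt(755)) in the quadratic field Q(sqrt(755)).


N(a + b*sqrt(d)) = a^2 - d*b^2
= (9)^2 - (755)*(1)^2
= 81 - 755
= -674

-674


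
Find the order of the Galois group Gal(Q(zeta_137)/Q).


|Gal(Q(zeta_137)/Q)| = phi(137)
= 136

136


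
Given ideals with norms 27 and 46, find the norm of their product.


N(IJ) = N(I) * N(J)
= 27 * 46
= 1242

1242


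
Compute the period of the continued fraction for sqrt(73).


Run the CF algorithm for sqrt(73).
a_0 = floor(sqrt(73)) = 8; set m_0=0, q_0=1.
Recurrence: m' = q*a - m,  q' = (d - m'^2)/q,  a' = floor((a_0 + m')/q').
  step 1: m=8, q=9, a=1
  step 2: m=1, q=8, a=1
  step 3: m=7, q=3, a=5
  step 4: m=8, q=3, a=5
  step 5: m=7, q=8, a=1
  step 6: m=1, q=9, a=1
  step 7: m=8, q=1, a=16
a_7 = 2*a_0 = 16, so the period closes here.
sqrt(73) = [8; 1, 1, 5, 5, 1, 1, 16]
Period length = 7

7


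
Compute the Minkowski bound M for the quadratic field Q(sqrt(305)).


d = 305, d mod 4 = 1, so disc(K) = d = 305; |disc(K)| = 305
Real quadratic field, so n = 2, s = r2 = 0, r1 = 2
M = (n!/n^n) * (4/pi)^s * sqrt(|disc(K)|) = (2!/2^2) * (4/pi)^0 * sqrt(305)
= 0.5 * 1.000000 * 17.464249
= 8.7321

8.7321


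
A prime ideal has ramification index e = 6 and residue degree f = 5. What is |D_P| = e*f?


|D_P| = e * f
= 6 * 5
= 30

30


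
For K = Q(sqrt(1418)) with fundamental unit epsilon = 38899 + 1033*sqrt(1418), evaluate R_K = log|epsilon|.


epsilon = 38899 + 1033*sqrt(1418)
= 77798.0000
R = ln(77798.0000)
= 11.2619

11.2619


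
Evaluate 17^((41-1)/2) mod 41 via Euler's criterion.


p = 41 is prime and the exponent is (p-1)/2 = 20, so by Euler's criterion 17^20 = (17/41) = +1 or -1 mod 41.
Compute by square-and-multiply:
  20 = 16 + 4 (binary 10100)
  Repeated squaring mod 41: 17^1 = 17, 17^2 = 2, 17^4 = 4, 17^8 = 16, 17^16 = 10
  17^20 = 17^16 * 17^4 = 10 * 4 mod 41
    10 * 4 = 40 = 40 mod 41
  17^20 = 40 mod 41
Result 40 = p - 1 = -1 mod 41: 17 is a quadratic non-residue mod 41. As a residue in [0, p-1] the value is 40.
17^20 mod 41 = 40

40


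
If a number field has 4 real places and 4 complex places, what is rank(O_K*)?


By Dirichlet's unit theorem:
rank = r1 + r2 - 1
= 4 + 4 - 1
= 7

7


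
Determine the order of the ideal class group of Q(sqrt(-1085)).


K = Q(sqrt(-1085)). d mod 4 = 3, so D = disc(K) = 4d = -4340
h(K) equals the number of primitive reduced positive-definite forms (a, b, c) = a*x^2 + b*x*y + c*y^2 with b^2 - 4ac = D,
where reduced means |b| <= a <= c, with b >= 0 whenever |b| = a or a = c, and primitive means gcd(a, b, c) = 1.
Reduced forces 3a^2 <= |D| = 4340, so 1 <= a <= 38; b must have the parity of D, and c = (b^2 - D)/(4a) must be an integer >= a.
Enumerate a = 1..38, b in [-a, a]:
  a=1: (1, 0, 1085)  [1]
  a=2: (2, 2, 543)  [1]
  a=3: (3, -2, 362), (3, 2, 362)  [2]
  a=4: none
  a=5: (5, 0, 217)  [1]
  a=6: (6, -2, 181), (6, 2, 181)  [2]
  a=7: (7, 0, 155)  [1]
  a=8: none
  a=9: (9, -4, 121), (9, 4, 121)  [2]
  a=10: (10, 10, 111)  [1]
  a=11: (11, -4, 99), (11, 4, 99)  [2]
  a=12..13: none
  a=14: (14, 14, 81)  [1]
  a=15: (15, -10, 74), (15, 10, 74)  [2]
  a=16..17: none
  a=18: (18, -14, 63), (18, 14, 63)  [2]
  a=19: (19, -12, 59), (19, 12, 59)  [2]
  a=20: none
  a=21: (21, -14, 54), (21, 14, 54)  [2]
  a=22: (22, -18, 53), (22, 18, 53)  [2]
  a=23..26: none
  a=27: (27, -14, 42), (27, 14, 42)  [2]
  a=28..29: none
  a=30: (30, -10, 37), (30, 10, 37)  [2]
  a=31: (31, 0, 35)  [1]
  a=32: none
  a=33: (33, -26, 38), (33, 4, 33), (33, 26, 38)  [3]
  a=34..38: none
Total reduced forms: 1 + 1 + 2 + 1 + 2 + 1 + 2 + 1 + 2 + 1 + 2 + 2 + 2 + 2 + 2 + 2 + 2 + 1 + 3 = 32
h = 32

32


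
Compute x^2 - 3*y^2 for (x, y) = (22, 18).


x^2 - d*y^2
= 22^2 - 3*18^2
= 484 - 972
= -488

-488


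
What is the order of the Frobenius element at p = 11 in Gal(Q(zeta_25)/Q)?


The Frobenius at p in Gal(Q(zeta_n)/Q) = (Z/nZ)* is the class of p, so its order is ord_25(11), the smallest k >= 1 with 11^k = 1 mod 25.
n = 25 = 5^2, phi(25) = 20; the order divides phi(n).
Divisors of 20: 1, 2, 4, 5, 10, 20
Repeated squaring mod 25: 11^1 = 11, 11^2 = 21, 11^4 = 16, 11^8 = 6, 11^16 = 11
Test divisors in increasing order:
  k=1: 11^1 = 11 mod 25
  k=2: 11^2 = 21 mod 25
  k=4: 11^4 = 16 mod 25
  k=5: 11^5 = 16 * 11 = 1 mod 25  <- first divisor giving 1
Order = 5

5


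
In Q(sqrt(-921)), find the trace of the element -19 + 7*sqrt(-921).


Tr(a + b*sqrt(d)) = (a + b*sqrt(d)) + (a - b*sqrt(d)) = 2a
= 2 * (-19)
= -38

-38


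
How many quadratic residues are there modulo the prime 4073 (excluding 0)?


For prime p, the number of non-zero quadratic residues is (p-1)/2.
= (4073-1)/2
= 2036

2036


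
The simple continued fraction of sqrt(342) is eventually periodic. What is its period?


Run the CF algorithm for sqrt(342).
a_0 = floor(sqrt(342)) = 18; set m_0=0, q_0=1.
Recurrence: m' = q*a - m,  q' = (d - m'^2)/q,  a' = floor((a_0 + m')/q').
  step 1: m=18, q=18, a=2
  step 2: m=18, q=1, a=36
a_2 = 2*a_0 = 36, so the period closes here.
sqrt(342) = [18; 2, 36]
Period length = 2

2


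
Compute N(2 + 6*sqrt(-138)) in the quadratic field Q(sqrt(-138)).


N(a + b*sqrt(d)) = a^2 - d*b^2
= (2)^2 - (-138)*(6)^2
= 4 + 4968
= 4972

4972


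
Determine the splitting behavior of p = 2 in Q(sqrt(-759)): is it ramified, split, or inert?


K = Q(sqrt(-759)). Since d mod 4 = 1, disc(K) = -759.
Check p | disc: -759 mod 2 = 1.
p=2 does not divide disc (d is 1 mod 4). 2 splits iff d = 1 mod 8.
d mod 8 = 1, so (d/2) = 1.
(d/p) = 1, so p splits: (p) = P*P' with e=1, f=1, g=2.
Therefore p is split.

split


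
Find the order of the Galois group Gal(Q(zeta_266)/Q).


|Gal(Q(zeta_266)/Q)| = phi(266)
= 108

108


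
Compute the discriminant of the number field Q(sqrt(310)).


For K = Q(sqrt(d)) with d squarefree: disc(K) = d if d = 1 mod 4, and disc(K) = 4d if d = 2 or 3 mod 4.
Here d = 310, and d mod 4 = 2.
d = 2 mod 4, not 1 (O_K = Z[sqrt(d)]), so disc(K) = 4d = 4 * (310) = 1240

1240


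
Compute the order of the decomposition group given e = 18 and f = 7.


|D_P| = e * f
= 18 * 7
= 126

126


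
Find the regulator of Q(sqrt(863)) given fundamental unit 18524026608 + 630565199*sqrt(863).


epsilon = 18524026608 + 630565199*sqrt(863)
= 3.7048e+10
R = ln(3.7048e+10)
= 24.3355

24.3355


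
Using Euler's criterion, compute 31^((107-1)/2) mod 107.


p = 107 is prime and the exponent is (p-1)/2 = 53, so by Euler's criterion 31^53 = (31/107) = +1 or -1 mod 107.
Compute by square-and-multiply:
  53 = 32 + 16 + 4 + 1 (binary 110101)
  Repeated squaring mod 107: 31^1 = 31, 31^2 = 105, 31^4 = 4, 31^8 = 16, 31^16 = 42, 31^32 = 52
  31^53 = 31^32 * 31^16 * 31^4 * 31^1 = 52 * 42 * 4 * 31 mod 107
    52 * 42 = 2184 = 44 mod 107
    44 * 4 = 176 = 69 mod 107
    69 * 31 = 2139 = 106 mod 107
  31^53 = 106 mod 107
Result 106 = p - 1 = -1 mod 107: 31 is a quadratic non-residue mod 107. As a residue in [0, p-1] the value is 106.
31^53 mod 107 = 106

106


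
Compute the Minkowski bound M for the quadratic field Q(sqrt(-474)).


d = -474, d mod 4 = 2, so disc(K) = 4d = -1896; |disc(K)| = 1896
Imaginary quadratic field, so n = 2, s = r2 = 1, r1 = 0
M = (n!/n^n) * (4/pi)^s * sqrt(|disc(K)|) = (2!/2^2) * (4/pi)^1 * sqrt(1896)
= 0.5 * 1.273240 * 43.543082
= 27.7204

27.7204


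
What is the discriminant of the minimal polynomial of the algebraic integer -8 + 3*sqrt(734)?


The element -8 + 3*sqrt(734) has minimal polynomial:
x^2 + 16*x - 6542
Discriminant = (16)^2 - 4*(-6542)
= 256 + 26168
= 26424

26424


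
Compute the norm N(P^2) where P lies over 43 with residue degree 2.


N(P^a) = p^(a*f)
= 43^(2*2)
= 43^4
= 3418801

3418801


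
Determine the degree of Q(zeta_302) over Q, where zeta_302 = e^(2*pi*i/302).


The degree equals Euler's totient phi(302).
302 = 2 * 151
phi(302) = 150

150


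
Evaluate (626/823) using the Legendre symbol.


p = 823 is prime, so compute (626/823) with the reciprocity algorithm (Jacobi-symbol steps: pull out 2s via (2/n), flip via reciprocity, reduce):
  pull out 2: (2/823) = +1  (since 823 mod 8 = 7)
  reciprocity: (313/823) -> +(823/313)
  reduce: (197/313)
  reciprocity: (197/313) -> +(313/197)
  reduce: (116/197)
  pull out 2: (2/197) = -1  (since 197 mod 8 = 5)
  pull out 2: (2/197) = -1  (since 197 mod 8 = 5)
  reciprocity: (29/197) -> +(197/29)
  reduce: (23/29)
  reciprocity: (23/29) -> +(29/23)
  reduce: (6/23)
  pull out 2: (2/23) = +1  (since 23 mod 8 = 7)
  reciprocity: (3/23) -> -(23/3)
  reduce: (2/3)
  pull out 2: (2/3) = -1  (since 3 mod 8 = 3)
  (1/3) = 1
Product of signs = 1
(626/823) = 1

1


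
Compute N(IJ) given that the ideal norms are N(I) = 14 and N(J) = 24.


N(IJ) = N(I) * N(J)
= 14 * 24
= 336

336


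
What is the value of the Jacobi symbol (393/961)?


Compute (393/961) via quadratic reciprocity:
  reciprocity: (393/961) -> +(961/393)
  reduce: (175/393)
  reciprocity: (175/393) -> +(393/175)
  reduce: (43/175)
  reciprocity: (43/175) -> -(175/43)
  reduce: (3/43)
  reciprocity: (3/43) -> -(43/3)
  reduce: (1/3)
  (1/3) = 1
Product of signs = 1

1


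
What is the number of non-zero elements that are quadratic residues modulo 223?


For prime p, the number of non-zero quadratic residues is (p-1)/2.
= (223-1)/2
= 111

111


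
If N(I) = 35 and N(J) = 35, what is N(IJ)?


N(IJ) = N(I) * N(J)
= 35 * 35
= 1225

1225


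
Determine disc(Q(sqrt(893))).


For K = Q(sqrt(d)) with d squarefree: disc(K) = d if d = 1 mod 4, and disc(K) = 4d if d = 2 or 3 mod 4.
Here d = 893, and d mod 4 = 1.
d = 1 mod 4 (O_K = Z[(1+sqrt(d))/2]), so disc(K) = d = 893

893


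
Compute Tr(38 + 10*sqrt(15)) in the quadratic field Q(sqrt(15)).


Tr(a + b*sqrt(d)) = (a + b*sqrt(d)) + (a - b*sqrt(d)) = 2a
= 2 * (38)
= 76

76


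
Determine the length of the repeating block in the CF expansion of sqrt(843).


Run the CF algorithm for sqrt(843).
a_0 = floor(sqrt(843)) = 29; set m_0=0, q_0=1.
Recurrence: m' = q*a - m,  q' = (d - m'^2)/q,  a' = floor((a_0 + m')/q').
  step 1: m=29, q=2, a=29
  step 2: m=29, q=1, a=58
a_2 = 2*a_0 = 58, so the period closes here.
sqrt(843) = [29; 29, 58]
Period length = 2

2


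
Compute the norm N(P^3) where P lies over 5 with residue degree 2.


N(P^a) = p^(a*f)
= 5^(3*2)
= 5^6
= 15625

15625


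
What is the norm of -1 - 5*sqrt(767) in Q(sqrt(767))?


N(a + b*sqrt(d)) = a^2 - d*b^2
= (-1)^2 - (767)*(-5)^2
= 1 - 19175
= -19174

-19174


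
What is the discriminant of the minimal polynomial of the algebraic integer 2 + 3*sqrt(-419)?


The element 2 + 3*sqrt(-419) has minimal polynomial:
x^2 - 4*x + 3775
Discriminant = (-4)^2 - 4*(3775)
= 16 - 15100
= -15084

-15084


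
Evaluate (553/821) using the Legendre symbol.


p = 821 is prime, so compute (553/821) with the reciprocity algorithm (Jacobi-symbol steps: pull out 2s via (2/n), flip via reciprocity, reduce):
  reciprocity: (553/821) -> +(821/553)
  reduce: (268/553)
  pull out 2: (2/553) = +1  (since 553 mod 8 = 1)
  pull out 2: (2/553) = +1  (since 553 mod 8 = 1)
  reciprocity: (67/553) -> +(553/67)
  reduce: (17/67)
  reciprocity: (17/67) -> +(67/17)
  reduce: (16/17)
  pull out 2: (2/17) = +1  (since 17 mod 8 = 1)
  pull out 2: (2/17) = +1  (since 17 mod 8 = 1)
  pull out 2: (2/17) = +1  (since 17 mod 8 = 1)
  pull out 2: (2/17) = +1  (since 17 mod 8 = 1)
  (1/17) = 1
Product of signs = 1
(553/821) = 1

1


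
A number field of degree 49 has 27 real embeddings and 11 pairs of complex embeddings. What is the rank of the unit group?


By Dirichlet's unit theorem:
rank = r1 + r2 - 1
= 27 + 11 - 1
= 37

37


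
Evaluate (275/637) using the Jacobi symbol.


Compute (275/637) via quadratic reciprocity:
  reciprocity: (275/637) -> +(637/275)
  reduce: (87/275)
  reciprocity: (87/275) -> -(275/87)
  reduce: (14/87)
  pull out 2: (2/87) = +1  (since 87 mod 8 = 7)
  reciprocity: (7/87) -> -(87/7)
  reduce: (3/7)
  reciprocity: (3/7) -> -(7/3)
  reduce: (1/3)
  (1/3) = 1
Product of signs = -1

-1


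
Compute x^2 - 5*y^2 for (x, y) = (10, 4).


x^2 - d*y^2
= 10^2 - 5*4^2
= 100 - 80
= 20

20


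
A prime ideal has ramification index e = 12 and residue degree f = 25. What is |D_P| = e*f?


|D_P| = e * f
= 12 * 25
= 300

300


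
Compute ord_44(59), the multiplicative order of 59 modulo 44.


We want ord_44(59), the smallest k >= 1 with 59^k = 1 mod 44.
n = 44 = 2^2 * 11, phi(44) = 20; the order divides phi(n).
Divisors of 20: 1, 2, 4, 5, 10, 20
Repeated squaring mod 44: 59^1 = 15, 59^2 = 5, 59^4 = 25, 59^8 = 9, 59^16 = 37
Test divisors in increasing order:
  k=1: 59^1 = 15 mod 44
  k=2: 59^2 = 5 mod 44
  k=4: 59^4 = 25 mod 44
  k=5: 59^5 = 25 * 15 = 23 mod 44
  k=10: 59^10 = 9 * 5 = 1 mod 44  <- first divisor giving 1
Order = 10

10


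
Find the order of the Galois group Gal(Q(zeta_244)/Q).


|Gal(Q(zeta_244)/Q)| = phi(244)
= 120

120


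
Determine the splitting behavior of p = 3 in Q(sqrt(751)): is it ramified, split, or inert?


K = Q(sqrt(751)). Since d mod 4 = 3, disc(K) = 3004.
Check p | disc: 3004 mod 3 = 1.
p does not divide disc. Compute Legendre symbol (d/p):
1^((3-1)/2) mod 3 = 1
(d/p) = 1, so p splits: (p) = P*P' with e=1, f=1, g=2.
Therefore p is split.

split


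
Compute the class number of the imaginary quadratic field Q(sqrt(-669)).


K = Q(sqrt(-669)). d mod 4 = 3, so D = disc(K) = 4d = -2676
h(K) equals the number of primitive reduced positive-definite forms (a, b, c) = a*x^2 + b*x*y + c*y^2 with b^2 - 4ac = D,
where reduced means |b| <= a <= c, with b >= 0 whenever |b| = a or a = c, and primitive means gcd(a, b, c) = 1.
Reduced forces 3a^2 <= |D| = 2676, so 1 <= a <= 29; b must have the parity of D, and c = (b^2 - D)/(4a) must be an integer >= a.
Enumerate a = 1..29, b in [-a, a]:
  a=1: (1, 0, 669)  [1]
  a=2: (2, 2, 335)  [1]
  a=3: (3, 0, 223)  [1]
  a=4: none
  a=5: (5, -2, 134), (5, 2, 134)  [2]
  a=6: (6, 6, 113)  [1]
  a=7..9: none
  a=10: (10, -2, 67), (10, 2, 67)  [2]
  a=11..14: none
  a=15: (15, -12, 47), (15, 12, 47)  [2]
  a=16..24: none
  a=25: (25, -18, 30), (25, 18, 30)  [2]
  a=26..29: none
Total reduced forms: 1 + 1 + 1 + 2 + 1 + 2 + 2 + 2 = 12
h = 12

12


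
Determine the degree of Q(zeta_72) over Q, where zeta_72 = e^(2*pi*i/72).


The degree equals Euler's totient phi(72).
72 = 2^3 * 3^2
phi(72) = 24

24


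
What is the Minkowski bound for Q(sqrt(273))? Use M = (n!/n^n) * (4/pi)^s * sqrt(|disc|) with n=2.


d = 273, d mod 4 = 1, so disc(K) = d = 273; |disc(K)| = 273
Real quadratic field, so n = 2, s = r2 = 0, r1 = 2
M = (n!/n^n) * (4/pi)^s * sqrt(|disc(K)|) = (2!/2^2) * (4/pi)^0 * sqrt(273)
= 0.5 * 1.000000 * 16.522712
= 8.2614

8.2614


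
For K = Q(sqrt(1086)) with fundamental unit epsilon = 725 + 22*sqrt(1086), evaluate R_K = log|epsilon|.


epsilon = 725 + 22*sqrt(1086)
= 1449.9993
R = ln(1449.9993)
= 7.2793

7.2793


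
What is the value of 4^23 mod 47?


p = 47 is prime and the exponent is (p-1)/2 = 23, so by Euler's criterion 4^23 = (4/47) = +1 or -1 mod 47.
Compute by square-and-multiply:
  23 = 16 + 4 + 2 + 1 (binary 10111)
  Repeated squaring mod 47: 4^1 = 4, 4^2 = 16, 4^4 = 21, 4^8 = 18, 4^16 = 42
  4^23 = 4^16 * 4^4 * 4^2 * 4^1 = 42 * 21 * 16 * 4 mod 47
    42 * 21 = 882 = 36 mod 47
    36 * 16 = 576 = 12 mod 47
    12 * 4 = 48 = 1 mod 47
  4^23 = 1 mod 47
Result 1: 4 is a quadratic residue mod 47.
4^23 mod 47 = 1

1


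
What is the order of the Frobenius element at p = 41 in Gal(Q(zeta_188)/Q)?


The Frobenius at p in Gal(Q(zeta_n)/Q) = (Z/nZ)* is the class of p, so its order is ord_188(41), the smallest k >= 1 with 41^k = 1 mod 188.
n = 188 = 2^2 * 47, phi(188) = 92; the order divides phi(n).
Divisors of 92: 1, 2, 4, 23, 46, 92
Repeated squaring mod 188: 41^1 = 41, 41^2 = 177, 41^4 = 121, 41^8 = 165, 41^16 = 153, 41^32 = 97, 41^64 = 9
Test divisors in increasing order:
  k=1: 41^1 = 41 mod 188
  k=2: 41^2 = 177 mod 188
  k=4: 41^4 = 121 mod 188
  k=23: 41^23 = 153 * 121 * 177 * 41 = 93 mod 188
  k=46: 41^46 = 97 * 165 * 121 * 177 = 1 mod 188  <- first divisor giving 1
Order = 46

46


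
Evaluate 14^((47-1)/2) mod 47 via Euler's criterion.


p = 47 is prime and the exponent is (p-1)/2 = 23, so by Euler's criterion 14^23 = (14/47) = +1 or -1 mod 47.
Compute by square-and-multiply:
  23 = 16 + 4 + 2 + 1 (binary 10111)
  Repeated squaring mod 47: 14^1 = 14, 14^2 = 8, 14^4 = 17, 14^8 = 7, 14^16 = 2
  14^23 = 14^16 * 14^4 * 14^2 * 14^1 = 2 * 17 * 8 * 14 mod 47
    2 * 17 = 34 = 34 mod 47
    34 * 8 = 272 = 37 mod 47
    37 * 14 = 518 = 1 mod 47
  14^23 = 1 mod 47
Result 1: 14 is a quadratic residue mod 47.
14^23 mod 47 = 1

1


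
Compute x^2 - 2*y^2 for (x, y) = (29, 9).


x^2 - d*y^2
= 29^2 - 2*9^2
= 841 - 162
= 679

679


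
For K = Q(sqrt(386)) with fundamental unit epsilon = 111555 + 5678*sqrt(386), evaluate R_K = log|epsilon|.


epsilon = 111555 + 5678*sqrt(386)
= 223110.0000
R = ln(223110.0000)
= 12.3154

12.3154


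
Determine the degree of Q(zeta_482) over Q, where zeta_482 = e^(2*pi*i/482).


The degree equals Euler's totient phi(482).
482 = 2 * 241
phi(482) = 240

240


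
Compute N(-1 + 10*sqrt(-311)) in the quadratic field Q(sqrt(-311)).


N(a + b*sqrt(d)) = a^2 - d*b^2
= (-1)^2 - (-311)*(10)^2
= 1 + 31100
= 31101

31101


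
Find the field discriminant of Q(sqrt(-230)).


For K = Q(sqrt(d)) with d squarefree: disc(K) = d if d = 1 mod 4, and disc(K) = 4d if d = 2 or 3 mod 4.
Here d = -230, and d mod 4 = 2.
d = 2 mod 4, not 1 (O_K = Z[sqrt(d)]), so disc(K) = 4d = 4 * (-230) = -920

-920


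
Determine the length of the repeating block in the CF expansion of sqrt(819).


Run the CF algorithm for sqrt(819).
a_0 = floor(sqrt(819)) = 28; set m_0=0, q_0=1.
Recurrence: m' = q*a - m,  q' = (d - m'^2)/q,  a' = floor((a_0 + m')/q').
  step 1: m=28, q=35, a=1
  step 2: m=7, q=22, a=1
  step 3: m=15, q=27, a=1
  step 4: m=12, q=25, a=1
  step 5: m=13, q=26, a=1
  step 6: m=13, q=25, a=1
  step 7: m=12, q=27, a=1
  step 8: m=15, q=22, a=1
  step 9: m=7, q=35, a=1
  step 10: m=28, q=1, a=56
a_10 = 2*a_0 = 56, so the period closes here.
sqrt(819) = [28; 1, 1, 1, 1, 1, 1, 1, 1, 1, 56]
Period length = 10

10


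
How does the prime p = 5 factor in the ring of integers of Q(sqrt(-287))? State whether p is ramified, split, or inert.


K = Q(sqrt(-287)). Since d mod 4 = 1, disc(K) = -287.
Check p | disc: -287 mod 5 = 3.
p does not divide disc. Compute Legendre symbol (d/p):
3^((5-1)/2) mod 5 = -1
(d/p) = -1, so p is inert: (p) stays prime with e=1, f=2, g=1.
Therefore p is inert.

inert


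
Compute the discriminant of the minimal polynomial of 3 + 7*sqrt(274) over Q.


The element 3 + 7*sqrt(274) has minimal polynomial:
x^2 - 6*x - 13417
Discriminant = (-6)^2 - 4*(-13417)
= 36 + 53668
= 53704

53704


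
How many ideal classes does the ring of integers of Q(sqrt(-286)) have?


K = Q(sqrt(-286)). d mod 4 = 2, so D = disc(K) = 4d = -1144
h(K) equals the number of primitive reduced positive-definite forms (a, b, c) = a*x^2 + b*x*y + c*y^2 with b^2 - 4ac = D,
where reduced means |b| <= a <= c, with b >= 0 whenever |b| = a or a = c, and primitive means gcd(a, b, c) = 1.
Reduced forces 3a^2 <= |D| = 1144, so 1 <= a <= 19; b must have the parity of D, and c = (b^2 - D)/(4a) must be an integer >= a.
Enumerate a = 1..19, b in [-a, a]:
  a=1: (1, 0, 286)  [1]
  a=2: (2, 0, 143)  [1]
  a=3..4: none
  a=5: (5, -4, 58), (5, 4, 58)  [2]
  a=6: none
  a=7: (7, -2, 41), (7, 2, 41)  [2]
  a=8..9: none
  a=10: (10, -4, 29), (10, 4, 29)  [2]
  a=11: (11, 0, 26)  [1]
  a=12: none
  a=13: (13, 0, 22)  [1]
  a=14: (14, -12, 23), (14, 12, 23)  [2]
  a=15..19: none
Total reduced forms: 1 + 1 + 2 + 2 + 2 + 1 + 1 + 2 = 12
h = 12

12


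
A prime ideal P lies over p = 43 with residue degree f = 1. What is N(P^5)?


N(P^a) = p^(a*f)
= 43^(5*1)
= 43^5
= 147008443

147008443


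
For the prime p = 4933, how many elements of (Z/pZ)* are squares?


For prime p, the number of non-zero quadratic residues is (p-1)/2.
= (4933-1)/2
= 2466

2466


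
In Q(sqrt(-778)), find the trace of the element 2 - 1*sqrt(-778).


Tr(a + b*sqrt(d)) = (a + b*sqrt(d)) + (a - b*sqrt(d)) = 2a
= 2 * (2)
= 4

4


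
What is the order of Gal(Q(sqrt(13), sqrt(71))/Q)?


The 2 square roots of distinct primes are multiplicatively independent over Q,
so [K:Q] = 2^2 and Gal(K/Q) is isomorphic to (Z/2Z)^2.
|Gal| = 2^2 = 4

4


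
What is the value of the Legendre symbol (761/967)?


p = 967 is prime, so compute (761/967) with the reciprocity algorithm (Jacobi-symbol steps: pull out 2s via (2/n), flip via reciprocity, reduce):
  reciprocity: (761/967) -> +(967/761)
  reduce: (206/761)
  pull out 2: (2/761) = +1  (since 761 mod 8 = 1)
  reciprocity: (103/761) -> +(761/103)
  reduce: (40/103)
  pull out 2: (2/103) = +1  (since 103 mod 8 = 7)
  pull out 2: (2/103) = +1  (since 103 mod 8 = 7)
  pull out 2: (2/103) = +1  (since 103 mod 8 = 7)
  reciprocity: (5/103) -> +(103/5)
  reduce: (3/5)
  reciprocity: (3/5) -> +(5/3)
  reduce: (2/3)
  pull out 2: (2/3) = -1  (since 3 mod 8 = 3)
  (1/3) = 1
Product of signs = -1
(761/967) = -1

-1


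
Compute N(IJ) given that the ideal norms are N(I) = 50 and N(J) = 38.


N(IJ) = N(I) * N(J)
= 50 * 38
= 1900

1900


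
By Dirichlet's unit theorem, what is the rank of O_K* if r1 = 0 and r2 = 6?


By Dirichlet's unit theorem:
rank = r1 + r2 - 1
= 0 + 6 - 1
= 5

5


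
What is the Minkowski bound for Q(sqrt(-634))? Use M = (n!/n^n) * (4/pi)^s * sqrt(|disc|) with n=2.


d = -634, d mod 4 = 2, so disc(K) = 4d = -2536; |disc(K)| = 2536
Imaginary quadratic field, so n = 2, s = r2 = 1, r1 = 0
M = (n!/n^n) * (4/pi)^s * sqrt(|disc(K)|) = (2!/2^2) * (4/pi)^1 * sqrt(2536)
= 0.5 * 1.273240 * 50.358713
= 32.0594

32.0594


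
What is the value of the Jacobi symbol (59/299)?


Compute (59/299) via quadratic reciprocity:
  reciprocity: (59/299) -> -(299/59)
  reduce: (4/59)
  pull out 2: (2/59) = -1  (since 59 mod 8 = 3)
  pull out 2: (2/59) = -1  (since 59 mod 8 = 3)
  (1/59) = 1
Product of signs = -1

-1


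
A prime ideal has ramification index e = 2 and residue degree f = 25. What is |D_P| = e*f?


|D_P| = e * f
= 2 * 25
= 50

50


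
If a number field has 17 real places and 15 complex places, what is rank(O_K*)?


By Dirichlet's unit theorem:
rank = r1 + r2 - 1
= 17 + 15 - 1
= 31

31


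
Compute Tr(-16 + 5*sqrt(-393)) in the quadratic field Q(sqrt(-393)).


Tr(a + b*sqrt(d)) = (a + b*sqrt(d)) + (a - b*sqrt(d)) = 2a
= 2 * (-16)
= -32

-32


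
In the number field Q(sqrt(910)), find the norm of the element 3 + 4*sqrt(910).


N(a + b*sqrt(d)) = a^2 - d*b^2
= (3)^2 - (910)*(4)^2
= 9 - 14560
= -14551

-14551


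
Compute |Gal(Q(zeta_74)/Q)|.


|Gal(Q(zeta_74)/Q)| = phi(74)
= 36

36


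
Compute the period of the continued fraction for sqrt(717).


Run the CF algorithm for sqrt(717).
a_0 = floor(sqrt(717)) = 26; set m_0=0, q_0=1.
Recurrence: m' = q*a - m,  q' = (d - m'^2)/q,  a' = floor((a_0 + m')/q').
  step 1: m=26, q=41, a=1
  step 2: m=15, q=12, a=3
  step 3: m=21, q=23, a=2
  step 4: m=25, q=4, a=12
  step 5: m=23, q=47, a=1
  step 6: m=24, q=3, a=16
  step 7: m=24, q=47, a=1
  step 8: m=23, q=4, a=12
  step 9: m=25, q=23, a=2
  step 10: m=21, q=12, a=3
  step 11: m=15, q=41, a=1
  step 12: m=26, q=1, a=52
a_12 = 2*a_0 = 52, so the period closes here.
sqrt(717) = [26; 1, 3, 2, 12, 1, 16, 1, 12, 2, 3, 1, 52]
Period length = 12

12


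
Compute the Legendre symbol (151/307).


p = 307 is prime, so compute (151/307) with the reciprocity algorithm (Jacobi-symbol steps: pull out 2s via (2/n), flip via reciprocity, reduce):
  reciprocity: (151/307) -> -(307/151)
  reduce: (5/151)
  reciprocity: (5/151) -> +(151/5)
  reduce: (1/5)
  (1/5) = 1
Product of signs = -1
(151/307) = -1

-1


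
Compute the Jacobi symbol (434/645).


Compute (434/645) via quadratic reciprocity:
  pull out 2: (2/645) = -1  (since 645 mod 8 = 5)
  reciprocity: (217/645) -> +(645/217)
  reduce: (211/217)
  reciprocity: (211/217) -> +(217/211)
  reduce: (6/211)
  pull out 2: (2/211) = -1  (since 211 mod 8 = 3)
  reciprocity: (3/211) -> -(211/3)
  reduce: (1/3)
  (1/3) = 1
Product of signs = -1

-1


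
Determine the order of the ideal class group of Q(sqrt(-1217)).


K = Q(sqrt(-1217)). d mod 4 = 3, so D = disc(K) = 4d = -4868
h(K) equals the number of primitive reduced positive-definite forms (a, b, c) = a*x^2 + b*x*y + c*y^2 with b^2 - 4ac = D,
where reduced means |b| <= a <= c, with b >= 0 whenever |b| = a or a = c, and primitive means gcd(a, b, c) = 1.
Reduced forces 3a^2 <= |D| = 4868, so 1 <= a <= 40; b must have the parity of D, and c = (b^2 - D)/(4a) must be an integer >= a.
Enumerate a = 1..40, b in [-a, a]:
  a=1: (1, 0, 1217)  [1]
  a=2: (2, 2, 609)  [1]
  a=3: (3, -2, 406), (3, 2, 406)  [2]
  a=4..5: none
  a=6: (6, -2, 203), (6, 2, 203)  [2]
  a=7: (7, -2, 174), (7, 2, 174)  [2]
  a=8: none
  a=9: (9, -8, 137), (9, 8, 137)  [2]
  a=10: none
  a=11: (11, -4, 111), (11, 4, 111)  [2]
  a=12..13: none
  a=14: (14, -2, 87), (14, 2, 87)  [2]
  a=15..17: none
  a=18: (18, -10, 69), (18, 10, 69)  [2]
  a=19..20: none
  a=21: (21, -16, 61), (21, -2, 58), (21, 2, 58), (21, 16, 61)  [4]
  a=22: (22, -18, 59), (22, 18, 59)  [2]
  a=23: (23, -10, 54), (23, 10, 54)  [2]
  a=24..26: none
  a=27: (27, -10, 46), (27, 10, 46)  [2]
  a=28: none
  a=29: (29, -2, 42), (29, 2, 42)  [2]
  a=30..32: none
  a=33: (33, -26, 42), (33, -4, 37), (33, 4, 37), (33, 26, 42)  [4]
  a=34..40: none
Total reduced forms: 1 + 1 + 2 + 2 + 2 + 2 + 2 + 2 + 2 + 4 + 2 + 2 + 2 + 2 + 4 = 32
h = 32

32


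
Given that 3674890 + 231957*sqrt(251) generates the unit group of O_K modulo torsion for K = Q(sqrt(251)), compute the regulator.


epsilon = 3674890 + 231957*sqrt(251)
= 7.3498e+06
R = ln(7.3498e+06)
= 15.8102

15.8102


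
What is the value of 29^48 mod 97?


p = 97 is prime and the exponent is (p-1)/2 = 48, so by Euler's criterion 29^48 = (29/97) = +1 or -1 mod 97.
Compute by square-and-multiply:
  48 = 32 + 16 (binary 110000)
  Repeated squaring mod 97: 29^1 = 29, 29^2 = 65, 29^4 = 54, 29^8 = 6, 29^16 = 36, 29^32 = 35
  29^48 = 29^32 * 29^16 = 35 * 36 mod 97
    35 * 36 = 1260 = 96 mod 97
  29^48 = 96 mod 97
Result 96 = p - 1 = -1 mod 97: 29 is a quadratic non-residue mod 97. As a residue in [0, p-1] the value is 96.
29^48 mod 97 = 96

96


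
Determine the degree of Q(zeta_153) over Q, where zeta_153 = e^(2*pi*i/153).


The degree equals Euler's totient phi(153).
153 = 3^2 * 17
phi(153) = 96

96


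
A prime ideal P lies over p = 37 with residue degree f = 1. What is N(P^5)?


N(P^a) = p^(a*f)
= 37^(5*1)
= 37^5
= 69343957

69343957


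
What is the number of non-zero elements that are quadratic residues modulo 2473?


For prime p, the number of non-zero quadratic residues is (p-1)/2.
= (2473-1)/2
= 1236

1236


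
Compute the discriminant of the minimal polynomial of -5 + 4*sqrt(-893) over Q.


The element -5 + 4*sqrt(-893) has minimal polynomial:
x^2 + 10*x + 14313
Discriminant = (10)^2 - 4*(14313)
= 100 - 57252
= -57152

-57152


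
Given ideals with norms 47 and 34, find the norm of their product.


N(IJ) = N(I) * N(J)
= 47 * 34
= 1598

1598


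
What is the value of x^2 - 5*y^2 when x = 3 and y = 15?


x^2 - d*y^2
= 3^2 - 5*15^2
= 9 - 1125
= -1116

-1116


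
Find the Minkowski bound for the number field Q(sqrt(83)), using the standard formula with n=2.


d = 83, d mod 4 = 3, so disc(K) = 4d = 332; |disc(K)| = 332
Real quadratic field, so n = 2, s = r2 = 0, r1 = 2
M = (n!/n^n) * (4/pi)^s * sqrt(|disc(K)|) = (2!/2^2) * (4/pi)^0 * sqrt(332)
= 0.5 * 1.000000 * 18.220867
= 9.1104

9.1104


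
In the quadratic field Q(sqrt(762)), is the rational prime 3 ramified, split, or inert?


K = Q(sqrt(762)). Since d mod 4 = 2, disc(K) = 3048.
Check p | disc: 3048 mod 3 = 0.
p divides disc, so p ramifies: (p) = P^2 with e=2, f=1, g=1.
Therefore p is ramified.

ramified


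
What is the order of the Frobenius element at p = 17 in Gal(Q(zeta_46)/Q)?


The Frobenius at p in Gal(Q(zeta_n)/Q) = (Z/nZ)* is the class of p, so its order is ord_46(17), the smallest k >= 1 with 17^k = 1 mod 46.
n = 46 = 2 * 23, phi(46) = 22; the order divides phi(n).
Divisors of 22: 1, 2, 11, 22
Repeated squaring mod 46: 17^1 = 17, 17^2 = 13, 17^4 = 31, 17^8 = 41, 17^16 = 25
Test divisors in increasing order:
  k=1: 17^1 = 17 mod 46
  k=2: 17^2 = 13 mod 46
  k=11: 17^11 = 41 * 13 * 17 = 45 mod 46
  k=22: 17^22 = 25 * 31 * 13 = 1 mod 46  <- first divisor giving 1
Order = 22

22


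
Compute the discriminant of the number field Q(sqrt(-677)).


For K = Q(sqrt(d)) with d squarefree: disc(K) = d if d = 1 mod 4, and disc(K) = 4d if d = 2 or 3 mod 4.
Here d = -677, and d mod 4 = 3.
d = 3 mod 4, not 1 (O_K = Z[sqrt(d)]), so disc(K) = 4d = 4 * (-677) = -2708

-2708


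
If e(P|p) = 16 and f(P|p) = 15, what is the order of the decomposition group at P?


|D_P| = e * f
= 16 * 15
= 240

240


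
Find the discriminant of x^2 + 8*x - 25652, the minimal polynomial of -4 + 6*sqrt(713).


The element -4 + 6*sqrt(713) has minimal polynomial:
x^2 + 8*x - 25652
Discriminant = (8)^2 - 4*(-25652)
= 64 + 102608
= 102672

102672


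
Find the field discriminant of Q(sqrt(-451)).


For K = Q(sqrt(d)) with d squarefree: disc(K) = d if d = 1 mod 4, and disc(K) = 4d if d = 2 or 3 mod 4.
Here d = -451, and d mod 4 = 1.
d = 1 mod 4 (O_K = Z[(1+sqrt(d))/2]), so disc(K) = d = -451

-451


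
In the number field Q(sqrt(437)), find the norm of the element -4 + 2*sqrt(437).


N(a + b*sqrt(d)) = a^2 - d*b^2
= (-4)^2 - (437)*(2)^2
= 16 - 1748
= -1732

-1732


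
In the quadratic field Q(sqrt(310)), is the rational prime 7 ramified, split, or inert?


K = Q(sqrt(310)). Since d mod 4 = 2, disc(K) = 1240.
Check p | disc: 1240 mod 7 = 1.
p does not divide disc. Compute Legendre symbol (d/p):
2^((7-1)/2) mod 7 = 1
(d/p) = 1, so p splits: (p) = P*P' with e=1, f=1, g=2.
Therefore p is split.

split


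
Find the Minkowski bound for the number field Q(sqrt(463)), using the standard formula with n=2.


d = 463, d mod 4 = 3, so disc(K) = 4d = 1852; |disc(K)| = 1852
Real quadratic field, so n = 2, s = r2 = 0, r1 = 2
M = (n!/n^n) * (4/pi)^s * sqrt(|disc(K)|) = (2!/2^2) * (4/pi)^0 * sqrt(1852)
= 0.5 * 1.000000 * 43.034870
= 21.5174

21.5174


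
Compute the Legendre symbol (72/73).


p = 73 is prime, so compute (72/73) with the reciprocity algorithm (Jacobi-symbol steps: pull out 2s via (2/n), flip via reciprocity, reduce):
  pull out 2: (2/73) = +1  (since 73 mod 8 = 1)
  pull out 2: (2/73) = +1  (since 73 mod 8 = 1)
  pull out 2: (2/73) = +1  (since 73 mod 8 = 1)
  reciprocity: (9/73) -> +(73/9)
  reduce: (1/9)
  (1/9) = 1
Product of signs = 1
(72/73) = 1

1


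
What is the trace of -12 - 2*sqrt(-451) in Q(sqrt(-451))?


Tr(a + b*sqrt(d)) = (a + b*sqrt(d)) + (a - b*sqrt(d)) = 2a
= 2 * (-12)
= -24

-24


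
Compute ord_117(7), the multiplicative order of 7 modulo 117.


We want ord_117(7), the smallest k >= 1 with 7^k = 1 mod 117.
n = 117 = 3^2 * 13, phi(117) = 72; the order divides phi(n).
Divisors of 72: 1, 2, 3, 4, 6, 8, 9, 12, 18, 24, 36, 72
Repeated squaring mod 117: 7^1 = 7, 7^2 = 49, 7^4 = 61, 7^8 = 94, 7^16 = 61, 7^32 = 94, 7^64 = 61
Test divisors in increasing order:
  k=1: 7^1 = 7 mod 117
  k=2: 7^2 = 49 mod 117
  k=3: 7^3 = 49 * 7 = 109 mod 117
  k=4: 7^4 = 61 mod 117
  k=6: 7^6 = 61 * 49 = 64 mod 117
  k=8: 7^8 = 94 mod 117
  k=9: 7^9 = 94 * 7 = 73 mod 117
  k=12: 7^12 = 94 * 61 = 1 mod 117  <- first divisor giving 1
Order = 12

12


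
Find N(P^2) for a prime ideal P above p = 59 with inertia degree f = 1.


N(P^a) = p^(a*f)
= 59^(2*1)
= 59^2
= 3481

3481


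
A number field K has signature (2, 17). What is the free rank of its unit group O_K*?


By Dirichlet's unit theorem:
rank = r1 + r2 - 1
= 2 + 17 - 1
= 18

18


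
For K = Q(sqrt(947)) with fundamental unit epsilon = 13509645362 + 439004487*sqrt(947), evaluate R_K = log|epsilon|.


epsilon = 13509645362 + 439004487*sqrt(947)
= 2.7019e+10
R = ln(2.7019e+10)
= 24.0198

24.0198


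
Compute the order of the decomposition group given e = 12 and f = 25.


|D_P| = e * f
= 12 * 25
= 300

300


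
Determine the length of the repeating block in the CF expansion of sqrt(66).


Run the CF algorithm for sqrt(66).
a_0 = floor(sqrt(66)) = 8; set m_0=0, q_0=1.
Recurrence: m' = q*a - m,  q' = (d - m'^2)/q,  a' = floor((a_0 + m')/q').
  step 1: m=8, q=2, a=8
  step 2: m=8, q=1, a=16
a_2 = 2*a_0 = 16, so the period closes here.
sqrt(66) = [8; 8, 16]
Period length = 2

2


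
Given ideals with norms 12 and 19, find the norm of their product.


N(IJ) = N(I) * N(J)
= 12 * 19
= 228

228


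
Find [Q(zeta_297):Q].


The degree equals Euler's totient phi(297).
297 = 3^3 * 11
phi(297) = 180

180


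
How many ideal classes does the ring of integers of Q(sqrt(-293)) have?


K = Q(sqrt(-293)). d mod 4 = 3, so D = disc(K) = 4d = -1172
h(K) equals the number of primitive reduced positive-definite forms (a, b, c) = a*x^2 + b*x*y + c*y^2 with b^2 - 4ac = D,
where reduced means |b| <= a <= c, with b >= 0 whenever |b| = a or a = c, and primitive means gcd(a, b, c) = 1.
Reduced forces 3a^2 <= |D| = 1172, so 1 <= a <= 19; b must have the parity of D, and c = (b^2 - D)/(4a) must be an integer >= a.
Enumerate a = 1..19, b in [-a, a]:
  a=1: (1, 0, 293)  [1]
  a=2: (2, 2, 147)  [1]
  a=3: (3, -2, 98), (3, 2, 98)  [2]
  a=4..5: none
  a=6: (6, -2, 49), (6, 2, 49)  [2]
  a=7: (7, -2, 42), (7, 2, 42)  [2]
  a=8: none
  a=9: (9, -4, 33), (9, 4, 33)  [2]
  a=10: none
  a=11: (11, -4, 27), (11, 4, 27)  [2]
  a=12..13: none
  a=14: (14, -2, 21), (14, 2, 21)  [2]
  a=15..16: none
  a=17: (17, -16, 21), (17, 16, 21)  [2]
  a=18: (18, -14, 19), (18, 14, 19)  [2]
  a=19: none
Total reduced forms: 1 + 1 + 2 + 2 + 2 + 2 + 2 + 2 + 2 + 2 = 18
h = 18

18


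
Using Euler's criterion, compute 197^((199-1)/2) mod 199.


p = 199 is prime and the exponent is (p-1)/2 = 99, so by Euler's criterion 197^99 = (197/199) = +1 or -1 mod 199.
Compute by square-and-multiply:
  99 = 64 + 32 + 2 + 1 (binary 1100011)
  Repeated squaring mod 199: 197^1 = 197, 197^2 = 4, 197^4 = 16, 197^8 = 57, 197^16 = 65, 197^32 = 46, 197^64 = 126
  197^99 = 197^64 * 197^32 * 197^2 * 197^1 = 126 * 46 * 4 * 197 mod 199
    126 * 46 = 5796 = 25 mod 199
    25 * 4 = 100 = 100 mod 199
    100 * 197 = 19700 = 198 mod 199
  197^99 = 198 mod 199
Result 198 = p - 1 = -1 mod 199: 197 is a quadratic non-residue mod 199. As a residue in [0, p-1] the value is 198.
197^99 mod 199 = 198

198


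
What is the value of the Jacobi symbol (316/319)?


Compute (316/319) via quadratic reciprocity:
  pull out 2: (2/319) = +1  (since 319 mod 8 = 7)
  pull out 2: (2/319) = +1  (since 319 mod 8 = 7)
  reciprocity: (79/319) -> -(319/79)
  reduce: (3/79)
  reciprocity: (3/79) -> -(79/3)
  reduce: (1/3)
  (1/3) = 1
Product of signs = 1

1


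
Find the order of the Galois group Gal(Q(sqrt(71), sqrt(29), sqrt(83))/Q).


The 3 square roots of distinct primes are multiplicatively independent over Q,
so [K:Q] = 2^3 and Gal(K/Q) is isomorphic to (Z/2Z)^3.
|Gal| = 2^3 = 8

8


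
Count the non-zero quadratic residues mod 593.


For prime p, the number of non-zero quadratic residues is (p-1)/2.
= (593-1)/2
= 296

296


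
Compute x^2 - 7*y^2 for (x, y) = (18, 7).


x^2 - d*y^2
= 18^2 - 7*7^2
= 324 - 343
= -19

-19


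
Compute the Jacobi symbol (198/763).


Compute (198/763) via quadratic reciprocity:
  pull out 2: (2/763) = -1  (since 763 mod 8 = 3)
  reciprocity: (99/763) -> -(763/99)
  reduce: (70/99)
  pull out 2: (2/99) = -1  (since 99 mod 8 = 3)
  reciprocity: (35/99) -> -(99/35)
  reduce: (29/35)
  reciprocity: (29/35) -> +(35/29)
  reduce: (6/29)
  pull out 2: (2/29) = -1  (since 29 mod 8 = 5)
  reciprocity: (3/29) -> +(29/3)
  reduce: (2/3)
  pull out 2: (2/3) = -1  (since 3 mod 8 = 3)
  (1/3) = 1
Product of signs = 1

1


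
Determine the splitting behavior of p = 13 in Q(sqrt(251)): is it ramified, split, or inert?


K = Q(sqrt(251)). Since d mod 4 = 3, disc(K) = 1004.
Check p | disc: 1004 mod 13 = 3.
p does not divide disc. Compute Legendre symbol (d/p):
4^((13-1)/2) mod 13 = 1
(d/p) = 1, so p splits: (p) = P*P' with e=1, f=1, g=2.
Therefore p is split.

split
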